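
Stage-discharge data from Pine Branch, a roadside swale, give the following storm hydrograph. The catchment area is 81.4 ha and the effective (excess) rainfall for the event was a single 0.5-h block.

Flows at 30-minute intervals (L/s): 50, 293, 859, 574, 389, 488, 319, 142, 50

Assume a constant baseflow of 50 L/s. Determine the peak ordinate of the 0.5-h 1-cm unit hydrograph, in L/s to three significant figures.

Direct runoff: 0.0, 243.0, 809.0, 524.0, 339.0, 438.0, 269.0, 92.0, 0.0 L/s; ΣQ_DR = 2714 L/s, peak = 809.0 L/s.
Runoff depth d = ΣQ_DR·Δt / A = 2714 × 1800 / (81.4 ha) = 6.001 mm.
The 1-cm UH is the DRH scaled by (10 mm)/d, so U_p = 809.0 × 10/6.001 = 1350 L/s.

U_p ≈ 1350 L/s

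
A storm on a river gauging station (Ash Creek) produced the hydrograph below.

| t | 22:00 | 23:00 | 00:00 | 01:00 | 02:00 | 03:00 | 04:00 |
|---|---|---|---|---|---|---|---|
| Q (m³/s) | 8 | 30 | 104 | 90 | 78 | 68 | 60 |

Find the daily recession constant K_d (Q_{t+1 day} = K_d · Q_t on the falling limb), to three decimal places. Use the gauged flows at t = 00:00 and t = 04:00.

Between t = 00:00 and t = 04:00 the flow falls from 104 to 60 m³/s over 4×1 h = 4 h.
Per-interval ratio K = (60/104)^(1/4) = 0.8715; K_d = K^(24/1) = 0.037.

K_d ≈ 0.037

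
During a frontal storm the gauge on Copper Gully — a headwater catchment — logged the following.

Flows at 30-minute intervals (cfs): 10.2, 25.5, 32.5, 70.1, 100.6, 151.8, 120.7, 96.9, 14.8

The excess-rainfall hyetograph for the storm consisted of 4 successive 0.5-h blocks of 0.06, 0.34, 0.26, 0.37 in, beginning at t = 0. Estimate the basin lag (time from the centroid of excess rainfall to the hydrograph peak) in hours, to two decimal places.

Centroid of excess rainfall: t_c = Σ P_i·t̄_i / ΣP_i = 1.2063 h (block centres at 0.25, 0.75, 1.25, 1.75 h).
Hydrograph peak occurs at t = 2.5 h, so basin lag t_L = 2.5 − 1.2063 = 1.29 h.

t_L ≈ 1.29 h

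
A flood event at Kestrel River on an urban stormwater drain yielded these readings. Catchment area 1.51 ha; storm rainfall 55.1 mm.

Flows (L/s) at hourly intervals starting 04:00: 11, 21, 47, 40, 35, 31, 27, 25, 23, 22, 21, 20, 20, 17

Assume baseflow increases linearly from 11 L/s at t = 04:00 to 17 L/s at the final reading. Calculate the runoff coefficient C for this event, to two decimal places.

C ≈ 0.71

ΣQ_DR = 164.0 L/s; V = ΣQ_DR·Δt = 5.904 × 10^5 L.
Runoff depth d = V / A = 39.10 mm.
C = d / P = 39.10 / 55.1 = 0.71.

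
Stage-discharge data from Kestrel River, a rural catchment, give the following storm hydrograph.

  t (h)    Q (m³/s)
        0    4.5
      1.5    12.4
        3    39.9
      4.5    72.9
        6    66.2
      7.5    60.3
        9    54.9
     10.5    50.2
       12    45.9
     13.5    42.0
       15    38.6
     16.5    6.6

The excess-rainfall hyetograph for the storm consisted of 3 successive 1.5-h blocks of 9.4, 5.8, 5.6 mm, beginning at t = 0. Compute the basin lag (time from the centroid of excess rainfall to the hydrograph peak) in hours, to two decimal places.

Centroid of excess rainfall: t_c = Σ P_i·t̄_i / ΣP_i = 1.9760 h (block centres at 0.75, 2.25, 3.75 h).
Hydrograph peak occurs at t = 4.5 h, so basin lag t_L = 4.5 − 1.9760 = 2.52 h.

t_L ≈ 2.52 h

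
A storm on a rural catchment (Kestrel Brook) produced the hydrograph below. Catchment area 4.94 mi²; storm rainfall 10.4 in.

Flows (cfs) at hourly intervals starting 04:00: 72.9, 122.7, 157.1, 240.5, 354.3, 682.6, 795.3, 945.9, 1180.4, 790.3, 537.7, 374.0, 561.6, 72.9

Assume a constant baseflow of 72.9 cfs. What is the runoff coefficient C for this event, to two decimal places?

ΣQ_DR = 5868 cfs; V = ΣQ_DR·Δt = 2.112 × 10^7 ft³.
Runoff depth d = V / A = 1.841 in.
C = d / P = 1.841 / 10.4 = 0.18.

C ≈ 0.18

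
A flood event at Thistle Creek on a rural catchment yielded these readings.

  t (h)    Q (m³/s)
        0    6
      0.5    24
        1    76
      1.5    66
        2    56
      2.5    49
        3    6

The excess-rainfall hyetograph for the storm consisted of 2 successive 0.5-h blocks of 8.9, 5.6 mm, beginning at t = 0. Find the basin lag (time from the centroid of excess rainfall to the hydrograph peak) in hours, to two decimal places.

t_L ≈ 0.56 h

Centroid of excess rainfall: t_c = Σ P_i·t̄_i / ΣP_i = 0.4431 h (block centres at 0.25, 0.75 h).
Hydrograph peak occurs at t = 1 h, so basin lag t_L = 1 − 0.4431 = 0.56 h.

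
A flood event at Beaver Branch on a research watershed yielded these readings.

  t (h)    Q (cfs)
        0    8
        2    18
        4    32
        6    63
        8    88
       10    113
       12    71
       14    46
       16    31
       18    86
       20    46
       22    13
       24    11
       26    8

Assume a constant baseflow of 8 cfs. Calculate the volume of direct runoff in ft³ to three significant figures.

V ≈ 3.76 × 10^6 ft³

Direct-runoff ordinates (Q − Q_b): 0.0, 10.0, 24.0, 55.0, 80.0, 105.0, 63.0, 38.0, 23.0, 78.0, 38.0, 5.0, 3.0, 0.0 cfs.
ΣQ_DR = 522.0 cfs.
With Δt = 2 h = 7200 s, V = ΣQ_DR · Δt = 522.0 × 7200 = 3.76 × 10^6 ft³.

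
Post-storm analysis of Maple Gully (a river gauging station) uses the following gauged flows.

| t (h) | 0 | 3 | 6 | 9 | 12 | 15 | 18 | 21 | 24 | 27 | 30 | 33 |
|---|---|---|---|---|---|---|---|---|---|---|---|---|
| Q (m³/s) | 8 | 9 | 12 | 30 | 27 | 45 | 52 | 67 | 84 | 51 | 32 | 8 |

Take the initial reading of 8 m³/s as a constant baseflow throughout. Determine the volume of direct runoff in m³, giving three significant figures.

Direct-runoff ordinates (Q − Q_b): 0.0, 1.0, 4.0, 22.0, 19.0, 37.0, 44.0, 59.0, 76.0, 43.0, 24.0, 0.0 m³/s.
ΣQ_DR = 329.0 m³/s.
With Δt = 3 h = 10800 s, V = ΣQ_DR · Δt = 329.0 × 10800 = 3.55 × 10^6 m³.

V ≈ 3.55 × 10^6 m³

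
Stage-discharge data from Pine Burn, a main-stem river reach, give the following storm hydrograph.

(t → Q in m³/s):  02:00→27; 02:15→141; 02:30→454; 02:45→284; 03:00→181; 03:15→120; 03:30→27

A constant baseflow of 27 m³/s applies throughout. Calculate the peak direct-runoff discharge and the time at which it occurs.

Subtracting baseflow gives direct-runoff ordinates: 0.0, 114.0, 427.0, 257.0, 154.0, 93.0, 0.0 m³/s.
The maximum is 427.0 m³/s, occurring at the reading for t = 02:30.

Q_p = 427.0 m³/s at t = 02:30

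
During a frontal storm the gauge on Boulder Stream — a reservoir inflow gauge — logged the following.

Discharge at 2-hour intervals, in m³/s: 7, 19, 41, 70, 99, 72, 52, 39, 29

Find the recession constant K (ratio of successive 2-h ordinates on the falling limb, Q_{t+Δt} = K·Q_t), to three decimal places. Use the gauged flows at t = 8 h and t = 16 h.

K ≈ 0.736

Using the recession-limb readings at t = 8 h and t = 16 h: Q falls from 99 to 29 m³/s over 4 intervals.
K = (Q₂/Q₁)^(1/4) = (29/99)^(1/4) = 0.736.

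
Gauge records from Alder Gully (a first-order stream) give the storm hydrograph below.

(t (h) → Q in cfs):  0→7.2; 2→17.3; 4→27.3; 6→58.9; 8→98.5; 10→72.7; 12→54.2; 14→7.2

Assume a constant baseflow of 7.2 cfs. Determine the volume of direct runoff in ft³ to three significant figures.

Direct-runoff ordinates (Q − Q_b): 0.0, 10.1, 20.1, 51.7, 91.3, 65.5, 47.0, 0.0 cfs.
ΣQ_DR = 285.7 cfs.
With Δt = 2 h = 7200 s, V = ΣQ_DR · Δt = 285.7 × 7200 = 2.06 × 10^6 ft³.

V ≈ 2.06 × 10^6 ft³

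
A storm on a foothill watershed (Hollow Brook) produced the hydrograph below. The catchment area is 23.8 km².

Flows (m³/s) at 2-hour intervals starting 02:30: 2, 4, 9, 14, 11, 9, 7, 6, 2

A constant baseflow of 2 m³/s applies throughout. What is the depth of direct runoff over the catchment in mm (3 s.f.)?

Direct runoff: 0.0, 2.0, 7.0, 12.0, 9.0, 7.0, 5.0, 4.0, 0.0 m³/s; ΣQ_DR = 46.00 m³/s.
V = ΣQ_DR · Δt = 46.00 × 7200 s = 3.312 × 10^5 m³.
Over A = 23.8 km², depth = V / A = 13.9 mm.

d ≈ 13.9 mm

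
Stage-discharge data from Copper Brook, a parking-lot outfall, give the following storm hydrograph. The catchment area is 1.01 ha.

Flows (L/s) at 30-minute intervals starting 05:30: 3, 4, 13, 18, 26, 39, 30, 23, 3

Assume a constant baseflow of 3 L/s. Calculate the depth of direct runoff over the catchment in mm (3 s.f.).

Direct runoff: 0.0, 1.0, 10.0, 15.0, 23.0, 36.0, 27.0, 20.0, 0.0 L/s; ΣQ_DR = 132.0 L/s.
V = ΣQ_DR · Δt = 132.0 × 1800 s = 2.376 × 10^5 L.
Over A = 1.01 ha, depth = V / A = 23.5 mm.

d ≈ 23.5 mm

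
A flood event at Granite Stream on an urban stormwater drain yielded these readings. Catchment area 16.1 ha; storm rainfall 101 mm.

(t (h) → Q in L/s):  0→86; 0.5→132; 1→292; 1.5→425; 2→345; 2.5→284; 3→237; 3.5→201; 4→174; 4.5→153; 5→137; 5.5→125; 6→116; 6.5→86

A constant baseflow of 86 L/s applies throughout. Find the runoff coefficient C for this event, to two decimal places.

ΣQ_DR = 1589 L/s; V = ΣQ_DR·Δt = 2.860 × 10^6 L.
Runoff depth d = V / A = 17.77 mm.
C = d / P = 17.77 / 101 = 0.18.

C ≈ 0.18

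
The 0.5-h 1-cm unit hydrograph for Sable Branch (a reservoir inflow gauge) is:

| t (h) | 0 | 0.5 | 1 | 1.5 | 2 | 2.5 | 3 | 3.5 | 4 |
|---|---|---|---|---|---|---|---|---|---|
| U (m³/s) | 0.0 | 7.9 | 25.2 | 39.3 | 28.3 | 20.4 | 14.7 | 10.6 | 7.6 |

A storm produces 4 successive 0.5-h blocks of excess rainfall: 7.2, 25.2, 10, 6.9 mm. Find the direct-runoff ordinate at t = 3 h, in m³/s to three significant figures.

By discrete convolution, Q_j = Σ (P_i / 10 mm) · U_{j−i}.
At t = 3 h (j=6): Q = (7.2/10)·14.7 + (25.2/10)·20.4 + (10/10)·28.3 + (6.9/10)·39.3 = 117 m³/s.

Q ≈ 117 m³/s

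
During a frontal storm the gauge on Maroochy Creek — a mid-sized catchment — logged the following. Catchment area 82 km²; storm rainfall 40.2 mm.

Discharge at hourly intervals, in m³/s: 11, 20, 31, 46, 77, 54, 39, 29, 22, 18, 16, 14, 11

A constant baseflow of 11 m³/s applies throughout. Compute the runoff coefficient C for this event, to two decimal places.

C ≈ 0.27

ΣQ_DR = 245.0 m³/s; V = ΣQ_DR·Δt = 8.820 × 10^5 m³.
Runoff depth d = V / A = 10.76 mm.
C = d / P = 10.76 / 40.2 = 0.27.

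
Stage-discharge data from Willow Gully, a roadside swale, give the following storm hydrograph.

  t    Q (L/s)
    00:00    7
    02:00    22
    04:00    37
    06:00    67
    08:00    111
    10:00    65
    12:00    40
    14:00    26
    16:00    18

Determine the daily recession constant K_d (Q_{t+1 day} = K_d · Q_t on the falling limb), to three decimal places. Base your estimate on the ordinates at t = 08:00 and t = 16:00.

K_d ≈ 0.004

Between t = 08:00 and t = 16:00 the flow falls from 111 to 18 L/s over 4×2 h = 8 h.
Per-interval ratio K = (18/111)^(1/4) = 0.6346; K_d = K^(24/2) = 0.004.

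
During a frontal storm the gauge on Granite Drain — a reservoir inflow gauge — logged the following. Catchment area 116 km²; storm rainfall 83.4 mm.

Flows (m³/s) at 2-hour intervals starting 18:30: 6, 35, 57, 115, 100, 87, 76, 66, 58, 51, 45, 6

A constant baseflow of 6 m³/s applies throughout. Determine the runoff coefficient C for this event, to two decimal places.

ΣQ_DR = 630.0 m³/s; V = ΣQ_DR·Δt = 4.536 × 10^6 m³.
Runoff depth d = V / A = 39.10 mm.
C = d / P = 39.10 / 83.4 = 0.47.

C ≈ 0.47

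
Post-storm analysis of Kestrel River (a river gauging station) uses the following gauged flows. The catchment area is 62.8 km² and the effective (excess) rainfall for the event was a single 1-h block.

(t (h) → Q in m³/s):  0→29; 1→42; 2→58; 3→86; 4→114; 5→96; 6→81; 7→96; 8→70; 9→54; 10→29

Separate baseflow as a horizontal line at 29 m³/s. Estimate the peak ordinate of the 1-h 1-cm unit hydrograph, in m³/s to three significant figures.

U_p ≈ 34.0 m³/s

Direct runoff: 0.0, 13.0, 29.0, 57.0, 85.0, 67.0, 52.0, 67.0, 41.0, 25.0, 0.0 m³/s; ΣQ_DR = 436.0 m³/s, peak = 85.0 m³/s.
Runoff depth d = ΣQ_DR·Δt / A = 436.0 × 3600 / (62.8 km²) = 24.99 mm.
The 1-cm UH is the DRH scaled by (10 mm)/d, so U_p = 85.0 × 10/24.99 = 34.0 m³/s.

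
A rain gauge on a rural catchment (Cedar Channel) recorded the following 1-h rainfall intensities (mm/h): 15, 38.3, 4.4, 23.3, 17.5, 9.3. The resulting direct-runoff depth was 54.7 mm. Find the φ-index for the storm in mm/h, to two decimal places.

Only the 4 blocks with intensity above φ contribute runoff: 15, 38.3, 23.3, 17.5 mm/h.
Σ(I−φ)·Δt = d  ⇒  (15+38.3+23.3+17.5 − 4φ)·1 = 54.7
φ = (94.10 − 54.7/1) / 4 = 9.85 mm/h.

φ ≈ 9.85 mm/h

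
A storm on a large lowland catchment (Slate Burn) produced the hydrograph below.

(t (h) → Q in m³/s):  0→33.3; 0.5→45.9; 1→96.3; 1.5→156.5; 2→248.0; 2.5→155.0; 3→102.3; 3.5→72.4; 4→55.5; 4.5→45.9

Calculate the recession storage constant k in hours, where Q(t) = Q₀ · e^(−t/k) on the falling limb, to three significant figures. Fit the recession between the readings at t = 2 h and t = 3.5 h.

On the falling limb, Q drops from 248.0 to 72.4 m³/s between t = 2 h and t = 3.5 h (Δt = 1.5 h).
k = −Δt / ln(Q₂/Q₁) = −1.5 / ln(72.4/248.0) = 1.22 h.

k ≈ 1.22 h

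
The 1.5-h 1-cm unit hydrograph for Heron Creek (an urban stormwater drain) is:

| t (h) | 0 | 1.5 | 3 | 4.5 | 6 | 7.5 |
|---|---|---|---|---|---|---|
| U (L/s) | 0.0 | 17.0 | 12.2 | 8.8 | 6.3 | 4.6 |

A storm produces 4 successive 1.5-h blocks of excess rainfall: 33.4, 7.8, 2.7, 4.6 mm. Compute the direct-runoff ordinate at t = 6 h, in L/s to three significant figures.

Q ≈ 39.0 L/s

By discrete convolution, Q_j = Σ (P_i / 10 mm) · U_{j−i}.
At t = 6 h (j=4): Q = (33.4/10)·6.3 + (7.8/10)·8.8 + (2.7/10)·12.2 + (4.6/10)·17.0 = 39.0 L/s.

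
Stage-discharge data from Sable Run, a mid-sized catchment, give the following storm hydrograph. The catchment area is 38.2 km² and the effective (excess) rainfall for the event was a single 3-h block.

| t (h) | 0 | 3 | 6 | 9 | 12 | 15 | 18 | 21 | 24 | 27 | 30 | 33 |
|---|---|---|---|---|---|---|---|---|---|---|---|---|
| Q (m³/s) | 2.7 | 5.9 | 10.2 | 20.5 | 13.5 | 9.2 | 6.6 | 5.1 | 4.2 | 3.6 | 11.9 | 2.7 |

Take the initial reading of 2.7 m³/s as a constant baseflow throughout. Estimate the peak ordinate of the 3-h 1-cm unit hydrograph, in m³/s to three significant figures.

Direct runoff: 0.0, 3.2, 7.5, 17.8, 10.8, 6.5, 3.9, 2.4, 1.5, 0.9, 9.2, 0.0 m³/s; ΣQ_DR = 63.70 m³/s, peak = 17.8 m³/s.
Runoff depth d = ΣQ_DR·Δt / A = 63.70 × 10800 / (38.2 km²) = 18.01 mm.
The 1-cm UH is the DRH scaled by (10 mm)/d, so U_p = 17.8 × 10/18.01 = 9.88 m³/s.

U_p ≈ 9.88 m³/s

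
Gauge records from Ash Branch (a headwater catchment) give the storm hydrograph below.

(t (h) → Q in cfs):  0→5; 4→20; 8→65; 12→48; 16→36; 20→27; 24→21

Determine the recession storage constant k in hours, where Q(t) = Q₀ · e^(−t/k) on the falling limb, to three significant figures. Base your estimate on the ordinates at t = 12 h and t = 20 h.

On the falling limb, Q drops from 48 to 27 cfs between t = 12 h and t = 20 h (Δt = 8 h).
k = −Δt / ln(Q₂/Q₁) = −8 / ln(27/48) = 13.9 h.

k ≈ 13.9 h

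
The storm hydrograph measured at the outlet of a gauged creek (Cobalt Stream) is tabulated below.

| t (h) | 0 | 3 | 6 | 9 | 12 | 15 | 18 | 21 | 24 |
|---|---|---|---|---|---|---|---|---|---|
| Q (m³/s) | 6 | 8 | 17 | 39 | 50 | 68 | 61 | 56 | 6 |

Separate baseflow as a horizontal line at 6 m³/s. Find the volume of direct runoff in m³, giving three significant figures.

V ≈ 2.78 × 10^6 m³

Direct-runoff ordinates (Q − Q_b): 0.0, 2.0, 11.0, 33.0, 44.0, 62.0, 55.0, 50.0, 0.0 m³/s.
ΣQ_DR = 257.0 m³/s.
With Δt = 3 h = 10800 s, V = ΣQ_DR · Δt = 257.0 × 10800 = 2.78 × 10^6 m³.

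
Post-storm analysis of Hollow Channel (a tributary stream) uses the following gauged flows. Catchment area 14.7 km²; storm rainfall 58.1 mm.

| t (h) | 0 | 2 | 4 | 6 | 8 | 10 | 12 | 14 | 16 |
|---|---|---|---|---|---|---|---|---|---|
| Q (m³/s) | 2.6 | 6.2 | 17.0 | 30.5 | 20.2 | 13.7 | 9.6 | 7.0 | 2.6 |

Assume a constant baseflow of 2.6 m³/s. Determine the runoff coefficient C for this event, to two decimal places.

ΣQ_DR = 86.00 m³/s; V = ΣQ_DR·Δt = 6.192 × 10^5 m³.
Runoff depth d = V / A = 42.12 mm.
C = d / P = 42.12 / 58.1 = 0.72.

C ≈ 0.72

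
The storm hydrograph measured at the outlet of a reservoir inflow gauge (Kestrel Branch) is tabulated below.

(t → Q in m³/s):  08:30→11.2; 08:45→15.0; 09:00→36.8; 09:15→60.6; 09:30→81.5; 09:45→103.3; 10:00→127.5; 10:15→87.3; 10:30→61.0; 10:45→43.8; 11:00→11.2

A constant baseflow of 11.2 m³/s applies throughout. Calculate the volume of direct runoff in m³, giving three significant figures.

Direct-runoff ordinates (Q − Q_b): 0.0, 3.8, 25.6, 49.4, 70.3, 92.1, 116.3, 76.1, 49.8, 32.6, 0.0 m³/s.
ΣQ_DR = 516.0 m³/s.
With Δt = 0.25 h = 900 s, V = ΣQ_DR · Δt = 516.0 × 900 = 4.64 × 10^5 m³.

V ≈ 4.64 × 10^5 m³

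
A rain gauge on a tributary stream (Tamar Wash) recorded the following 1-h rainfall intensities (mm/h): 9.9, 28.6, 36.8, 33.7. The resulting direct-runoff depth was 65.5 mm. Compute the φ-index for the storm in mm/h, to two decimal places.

Only the 3 blocks with intensity above φ contribute runoff: 28.6, 36.8, 33.7 mm/h.
Σ(I−φ)·Δt = d  ⇒  (28.6+36.8+33.7 − 3φ)·1 = 65.5
φ = (99.10 − 65.5/1) / 3 = 11.20 mm/h.

φ ≈ 11.20 mm/h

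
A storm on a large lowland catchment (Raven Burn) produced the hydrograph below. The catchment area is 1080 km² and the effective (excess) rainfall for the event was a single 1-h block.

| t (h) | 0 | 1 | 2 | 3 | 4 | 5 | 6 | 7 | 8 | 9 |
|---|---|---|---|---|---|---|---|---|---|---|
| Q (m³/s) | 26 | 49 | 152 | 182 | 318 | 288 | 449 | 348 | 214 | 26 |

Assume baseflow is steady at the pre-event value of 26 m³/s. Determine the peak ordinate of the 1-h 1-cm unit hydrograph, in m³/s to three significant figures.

U_p ≈ 708 m³/s

Direct runoff: 0.0, 23.0, 126.0, 156.0, 292.0, 262.0, 423.0, 322.0, 188.0, 0.0 m³/s; ΣQ_DR = 1792 m³/s, peak = 423.0 m³/s.
Runoff depth d = ΣQ_DR·Δt / A = 1792 × 3600 / (1080 km²) = 5.973 mm.
The 1-cm UH is the DRH scaled by (10 mm)/d, so U_p = 423.0 × 10/5.973 = 708 m³/s.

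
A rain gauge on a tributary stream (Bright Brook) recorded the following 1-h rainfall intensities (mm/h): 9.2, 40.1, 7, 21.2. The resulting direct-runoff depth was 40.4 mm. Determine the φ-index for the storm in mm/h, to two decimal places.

φ ≈ 10.45 mm/h

Only the 2 blocks with intensity above φ contribute runoff: 40.1, 21.2 mm/h.
Σ(I−φ)·Δt = d  ⇒  (40.1+21.2 − 2φ)·1 = 40.4
φ = (61.30 − 40.4/1) / 2 = 10.45 mm/h.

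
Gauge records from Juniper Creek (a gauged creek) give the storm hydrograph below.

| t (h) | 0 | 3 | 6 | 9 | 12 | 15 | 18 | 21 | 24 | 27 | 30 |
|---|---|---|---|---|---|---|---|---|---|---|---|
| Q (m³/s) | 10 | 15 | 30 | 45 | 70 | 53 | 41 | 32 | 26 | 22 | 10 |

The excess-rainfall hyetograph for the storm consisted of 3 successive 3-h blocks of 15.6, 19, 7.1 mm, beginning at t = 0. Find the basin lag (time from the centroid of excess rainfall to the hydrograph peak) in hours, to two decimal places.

Centroid of excess rainfall: t_c = Σ P_i·t̄_i / ΣP_i = 3.8885 h (block centres at 1.5, 4.5, 7.5 h).
Hydrograph peak occurs at t = 12 h, so basin lag t_L = 12 − 3.8885 = 8.11 h.

t_L ≈ 8.11 h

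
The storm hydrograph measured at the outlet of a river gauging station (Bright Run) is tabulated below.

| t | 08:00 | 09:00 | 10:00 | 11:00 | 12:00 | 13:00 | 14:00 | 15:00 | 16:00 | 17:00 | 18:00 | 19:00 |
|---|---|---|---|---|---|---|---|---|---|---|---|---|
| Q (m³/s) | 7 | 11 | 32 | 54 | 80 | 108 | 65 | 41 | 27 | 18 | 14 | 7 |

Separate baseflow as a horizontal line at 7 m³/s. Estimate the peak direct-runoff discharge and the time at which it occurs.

Q_p = 101.0 m³/s at t = 13:00

Subtracting baseflow gives direct-runoff ordinates: 0.0, 4.0, 25.0, 47.0, 73.0, 101.0, 58.0, 34.0, 20.0, 11.0, 7.0, 0.0 m³/s.
The maximum is 101.0 m³/s, occurring at the reading for t = 13:00.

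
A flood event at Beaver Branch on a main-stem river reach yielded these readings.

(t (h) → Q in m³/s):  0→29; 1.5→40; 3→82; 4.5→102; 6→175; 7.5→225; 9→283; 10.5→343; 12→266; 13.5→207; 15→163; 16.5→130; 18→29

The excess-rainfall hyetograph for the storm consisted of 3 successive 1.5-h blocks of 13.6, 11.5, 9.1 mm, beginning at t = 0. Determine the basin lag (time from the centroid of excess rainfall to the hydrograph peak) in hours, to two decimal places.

Centroid of excess rainfall: t_c = Σ P_i·t̄_i / ΣP_i = 2.0526 h (block centres at 0.75, 2.25, 3.75 h).
Hydrograph peak occurs at t = 10.5 h, so basin lag t_L = 10.5 − 2.0526 = 8.45 h.

t_L ≈ 8.45 h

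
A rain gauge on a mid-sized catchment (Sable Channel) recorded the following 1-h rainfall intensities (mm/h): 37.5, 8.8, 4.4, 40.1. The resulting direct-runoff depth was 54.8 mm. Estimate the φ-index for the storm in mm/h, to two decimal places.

φ ≈ 11.40 mm/h

Only the 2 blocks with intensity above φ contribute runoff: 37.5, 40.1 mm/h.
Σ(I−φ)·Δt = d  ⇒  (37.5+40.1 − 2φ)·1 = 54.8
φ = (77.60 − 54.8/1) / 2 = 11.40 mm/h.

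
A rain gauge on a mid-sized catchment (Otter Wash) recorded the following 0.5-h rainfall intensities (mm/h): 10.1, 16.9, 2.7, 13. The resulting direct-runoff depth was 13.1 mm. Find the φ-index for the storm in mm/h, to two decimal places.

Only the 3 blocks with intensity above φ contribute runoff: 10.1, 16.9, 13 mm/h.
Σ(I−φ)·Δt = d  ⇒  (10.1+16.9+13 − 3φ)·0.5 = 13.1
φ = (40.00 − 13.1/0.5) / 3 = 4.60 mm/h.

φ ≈ 4.60 mm/h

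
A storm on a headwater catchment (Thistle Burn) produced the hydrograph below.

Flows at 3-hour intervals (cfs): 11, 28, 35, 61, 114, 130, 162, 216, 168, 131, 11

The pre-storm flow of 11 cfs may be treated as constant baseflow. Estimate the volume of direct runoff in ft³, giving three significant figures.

V ≈ 1.02 × 10^7 ft³

Direct-runoff ordinates (Q − Q_b): 0.0, 17.0, 24.0, 50.0, 103.0, 119.0, 151.0, 205.0, 157.0, 120.0, 0.0 cfs.
ΣQ_DR = 946.0 cfs.
With Δt = 3 h = 10800 s, V = ΣQ_DR · Δt = 946.0 × 10800 = 1.02 × 10^7 ft³.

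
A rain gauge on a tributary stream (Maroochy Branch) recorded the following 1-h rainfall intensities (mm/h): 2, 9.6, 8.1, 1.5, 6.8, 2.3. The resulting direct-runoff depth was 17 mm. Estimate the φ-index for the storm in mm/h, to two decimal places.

φ ≈ 2.50 mm/h

Only the 3 blocks with intensity above φ contribute runoff: 9.6, 8.1, 6.8 mm/h.
Σ(I−φ)·Δt = d  ⇒  (9.6+8.1+6.8 − 3φ)·1 = 17
φ = (24.50 − 17/1) / 3 = 2.50 mm/h.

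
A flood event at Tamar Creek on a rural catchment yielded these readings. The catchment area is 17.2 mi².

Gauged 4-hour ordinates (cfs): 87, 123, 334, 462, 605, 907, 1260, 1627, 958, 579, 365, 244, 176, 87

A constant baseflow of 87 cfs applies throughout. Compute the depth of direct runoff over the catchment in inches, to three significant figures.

d ≈ 2.38 in

Direct runoff: 0.0, 36.0, 247.0, 375.0, 518.0, 820.0, 1173.0, 1540.0, 871.0, 492.0, 278.0, 157.0, 89.0, 0.0 cfs; ΣQ_DR = 6596 cfs.
V = ΣQ_DR · Δt = 6596 × 14400 s = 9.498 × 10^7 ft³.
Over A = 17.2 mi², depth = V / A = 2.38 in.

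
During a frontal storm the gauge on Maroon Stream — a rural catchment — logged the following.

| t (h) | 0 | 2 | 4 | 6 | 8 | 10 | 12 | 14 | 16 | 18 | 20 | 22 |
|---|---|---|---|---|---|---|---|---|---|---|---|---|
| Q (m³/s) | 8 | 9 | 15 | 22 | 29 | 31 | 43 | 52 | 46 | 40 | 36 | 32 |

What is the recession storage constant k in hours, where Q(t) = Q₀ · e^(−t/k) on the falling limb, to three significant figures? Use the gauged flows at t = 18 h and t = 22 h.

On the falling limb, Q drops from 40 to 32 m³/s between t = 18 h and t = 22 h (Δt = 4 h).
k = −Δt / ln(Q₂/Q₁) = −4 / ln(32/40) = 17.9 h.

k ≈ 17.9 h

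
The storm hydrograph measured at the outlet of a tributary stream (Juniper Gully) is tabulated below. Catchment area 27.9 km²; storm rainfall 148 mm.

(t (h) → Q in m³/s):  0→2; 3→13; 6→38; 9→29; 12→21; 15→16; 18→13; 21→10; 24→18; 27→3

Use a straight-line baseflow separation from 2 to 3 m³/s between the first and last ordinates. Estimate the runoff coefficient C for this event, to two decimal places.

C ≈ 0.36

ΣQ_DR = 138.0 m³/s; V = ΣQ_DR·Δt = 1.490 × 10^6 m³.
Runoff depth d = V / A = 53.42 mm.
C = d / P = 53.42 / 148 = 0.36.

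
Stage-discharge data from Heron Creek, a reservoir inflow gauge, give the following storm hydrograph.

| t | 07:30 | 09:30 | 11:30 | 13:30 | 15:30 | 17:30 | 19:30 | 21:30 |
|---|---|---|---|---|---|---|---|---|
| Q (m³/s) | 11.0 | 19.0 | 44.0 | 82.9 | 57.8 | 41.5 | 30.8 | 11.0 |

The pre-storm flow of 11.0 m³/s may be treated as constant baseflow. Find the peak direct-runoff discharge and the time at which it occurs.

Subtracting baseflow gives direct-runoff ordinates: 0.0, 8.0, 33.0, 71.9, 46.8, 30.5, 19.8, 0.0 m³/s.
The maximum is 71.9 m³/s, occurring at the reading for t = 13:30.

Q_p = 71.9 m³/s at t = 13:30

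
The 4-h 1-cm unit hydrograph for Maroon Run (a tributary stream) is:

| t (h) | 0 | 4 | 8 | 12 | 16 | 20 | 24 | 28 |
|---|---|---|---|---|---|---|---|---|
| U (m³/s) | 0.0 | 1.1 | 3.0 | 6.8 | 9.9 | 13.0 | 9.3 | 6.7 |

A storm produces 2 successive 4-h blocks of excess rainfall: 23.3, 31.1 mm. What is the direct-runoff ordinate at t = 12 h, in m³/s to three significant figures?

Q ≈ 25.2 m³/s

By discrete convolution, Q_j = Σ (P_i / 10 mm) · U_{j−i}.
At t = 12 h (j=3): Q = (23.3/10)·6.8 + (31.1/10)·3.0 = 25.2 m³/s.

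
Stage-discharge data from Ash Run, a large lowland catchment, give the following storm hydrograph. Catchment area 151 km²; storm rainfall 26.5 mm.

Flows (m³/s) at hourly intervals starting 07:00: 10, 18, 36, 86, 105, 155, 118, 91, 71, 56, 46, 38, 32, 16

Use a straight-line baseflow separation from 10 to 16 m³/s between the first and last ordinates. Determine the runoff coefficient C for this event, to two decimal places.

C ≈ 0.63

ΣQ_DR = 696.0 m³/s; V = ΣQ_DR·Δt = 2.506 × 10^6 m³.
Runoff depth d = V / A = 16.59 mm.
C = d / P = 16.59 / 26.5 = 0.63.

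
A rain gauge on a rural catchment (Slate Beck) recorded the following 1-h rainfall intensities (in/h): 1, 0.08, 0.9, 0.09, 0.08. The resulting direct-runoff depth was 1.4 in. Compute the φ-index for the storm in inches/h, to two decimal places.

φ ≈ 0.25 in/h

Only the 2 blocks with intensity above φ contribute runoff: 1, 0.9 in/h.
Σ(I−φ)·Δt = d  ⇒  (1+0.9 − 2φ)·1 = 1.4
φ = (1.900 − 1.4/1) / 2 = 0.25 in/h.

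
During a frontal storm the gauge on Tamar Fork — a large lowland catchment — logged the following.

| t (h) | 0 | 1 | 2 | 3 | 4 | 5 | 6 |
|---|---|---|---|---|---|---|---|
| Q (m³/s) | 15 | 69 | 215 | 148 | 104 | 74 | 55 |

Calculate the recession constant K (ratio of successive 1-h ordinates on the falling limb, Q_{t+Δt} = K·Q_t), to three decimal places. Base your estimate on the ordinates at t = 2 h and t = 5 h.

K ≈ 0.701

Using the recession-limb readings at t = 2 h and t = 5 h: Q falls from 215 to 74 m³/s over 3 intervals.
K = (Q₂/Q₁)^(1/3) = (74/215)^(1/3) = 0.701.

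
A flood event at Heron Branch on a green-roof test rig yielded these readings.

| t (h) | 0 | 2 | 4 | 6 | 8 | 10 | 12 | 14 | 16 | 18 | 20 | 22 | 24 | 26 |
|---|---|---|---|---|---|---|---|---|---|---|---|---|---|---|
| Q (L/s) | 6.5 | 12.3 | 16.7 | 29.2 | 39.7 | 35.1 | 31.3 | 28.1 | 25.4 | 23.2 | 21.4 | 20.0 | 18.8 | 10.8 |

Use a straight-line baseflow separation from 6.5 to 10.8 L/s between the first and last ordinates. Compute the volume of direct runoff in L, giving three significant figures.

Direct-runoff ordinates (Q − Q_b): 0.00, 5.47, 9.54, 21.71, 31.88, 26.95, 22.82, 19.28, 16.25, 13.72, 11.59, 9.86, 8.33, 0.00 L/s.
ΣQ_DR = 197.4 L/s.
With Δt = 2 h = 7200 s, V = ΣQ_DR · Δt = 197.4 × 7200 = 1.42 × 10^6 L.

V ≈ 1.42 × 10^6 L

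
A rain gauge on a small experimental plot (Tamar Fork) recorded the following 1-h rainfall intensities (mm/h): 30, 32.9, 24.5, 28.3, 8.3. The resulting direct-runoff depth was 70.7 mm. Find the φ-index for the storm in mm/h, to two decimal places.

Only the 4 blocks with intensity above φ contribute runoff: 30, 32.9, 24.5, 28.3 mm/h.
Σ(I−φ)·Δt = d  ⇒  (30+32.9+24.5+28.3 − 4φ)·1 = 70.7
φ = (115.7 − 70.7/1) / 4 = 11.25 mm/h.

φ ≈ 11.25 mm/h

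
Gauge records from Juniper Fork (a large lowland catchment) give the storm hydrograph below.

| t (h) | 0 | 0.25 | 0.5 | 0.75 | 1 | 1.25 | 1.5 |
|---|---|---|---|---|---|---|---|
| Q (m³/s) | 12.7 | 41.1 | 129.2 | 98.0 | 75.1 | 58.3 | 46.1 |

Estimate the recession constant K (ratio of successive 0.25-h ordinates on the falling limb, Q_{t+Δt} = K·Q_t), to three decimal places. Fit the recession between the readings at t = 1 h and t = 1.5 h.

K ≈ 0.783

Using the recession-limb readings at t = 1 h and t = 1.5 h: Q falls from 75.1 to 46.1 m³/s over 2 intervals.
K = (Q₂/Q₁)^(1/2) = (46.1/75.1)^(1/2) = 0.783.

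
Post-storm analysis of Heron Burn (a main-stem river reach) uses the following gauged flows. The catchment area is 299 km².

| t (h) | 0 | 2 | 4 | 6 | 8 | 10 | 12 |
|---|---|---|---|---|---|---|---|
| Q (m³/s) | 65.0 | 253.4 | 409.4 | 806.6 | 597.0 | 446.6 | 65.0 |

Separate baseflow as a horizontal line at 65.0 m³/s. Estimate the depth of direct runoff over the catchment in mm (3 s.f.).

Direct runoff: 0.0, 188.4, 344.4, 741.6, 532.0, 381.6, 0.0 m³/s; ΣQ_DR = 2188 m³/s.
V = ΣQ_DR · Δt = 2188 × 7200 s = 1.575 × 10^7 m³.
Over A = 299 km², depth = V / A = 52.7 mm.

d ≈ 52.7 mm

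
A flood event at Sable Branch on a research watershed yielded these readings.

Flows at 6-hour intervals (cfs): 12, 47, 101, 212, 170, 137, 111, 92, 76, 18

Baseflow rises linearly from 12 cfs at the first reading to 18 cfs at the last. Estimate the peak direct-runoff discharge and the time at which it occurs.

Subtracting baseflow gives direct-runoff ordinates: 0.00, 34.33, 87.67, 198.00, 155.33, 121.67, 95.00, 75.33, 58.67, 0.00 cfs.
The maximum is 198.00 cfs, occurring at the reading for t = 18 h.

Q_p = 198.00 cfs at t = 18 h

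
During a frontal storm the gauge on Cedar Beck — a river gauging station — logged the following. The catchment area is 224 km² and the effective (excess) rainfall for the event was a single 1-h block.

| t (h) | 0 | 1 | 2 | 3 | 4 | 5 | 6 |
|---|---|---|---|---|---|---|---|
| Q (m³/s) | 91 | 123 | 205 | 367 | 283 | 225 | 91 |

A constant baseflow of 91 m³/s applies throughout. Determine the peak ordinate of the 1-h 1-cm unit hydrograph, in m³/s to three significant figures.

U_p ≈ 230 m³/s

Direct runoff: 0.0, 32.0, 114.0, 276.0, 192.0, 134.0, 0.0 m³/s; ΣQ_DR = 748.0 m³/s, peak = 276.0 m³/s.
Runoff depth d = ΣQ_DR·Δt / A = 748.0 × 3600 / (224 km²) = 12.02 mm.
The 1-cm UH is the DRH scaled by (10 mm)/d, so U_p = 276.0 × 10/12.02 = 230 m³/s.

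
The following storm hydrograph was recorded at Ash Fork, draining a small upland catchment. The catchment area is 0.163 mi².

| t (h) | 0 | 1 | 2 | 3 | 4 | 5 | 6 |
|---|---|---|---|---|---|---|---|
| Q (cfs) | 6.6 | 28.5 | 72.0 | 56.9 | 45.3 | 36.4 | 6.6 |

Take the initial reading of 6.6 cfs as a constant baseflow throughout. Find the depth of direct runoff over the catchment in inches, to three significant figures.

d ≈ 1.96 in

Direct runoff: 0.0, 21.9, 65.4, 50.3, 38.7, 29.8, 0.0 cfs; ΣQ_DR = 206.1 cfs.
V = ΣQ_DR · Δt = 206.1 × 3600 s = 7.420 × 10^5 ft³.
Over A = 0.163 mi², depth = V / A = 1.96 in.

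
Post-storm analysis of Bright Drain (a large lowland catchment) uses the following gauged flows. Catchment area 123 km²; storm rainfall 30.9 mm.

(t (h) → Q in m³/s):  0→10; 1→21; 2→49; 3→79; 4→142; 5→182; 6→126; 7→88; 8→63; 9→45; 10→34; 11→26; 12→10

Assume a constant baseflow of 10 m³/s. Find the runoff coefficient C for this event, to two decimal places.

C ≈ 0.71

ΣQ_DR = 745.0 m³/s; V = ΣQ_DR·Δt = 2.682 × 10^6 m³.
Runoff depth d = V / A = 21.80 mm.
C = d / P = 21.80 / 30.9 = 0.71.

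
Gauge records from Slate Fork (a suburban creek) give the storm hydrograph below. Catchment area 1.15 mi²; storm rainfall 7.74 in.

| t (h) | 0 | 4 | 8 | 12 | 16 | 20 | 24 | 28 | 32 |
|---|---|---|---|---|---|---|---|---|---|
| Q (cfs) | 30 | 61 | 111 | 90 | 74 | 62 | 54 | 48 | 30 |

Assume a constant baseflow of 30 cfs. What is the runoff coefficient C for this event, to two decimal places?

ΣQ_DR = 290.0 cfs; V = ΣQ_DR·Δt = 4.176 × 10^6 ft³.
Runoff depth d = V / A = 1.563 in.
C = d / P = 1.563 / 7.74 = 0.20.

C ≈ 0.20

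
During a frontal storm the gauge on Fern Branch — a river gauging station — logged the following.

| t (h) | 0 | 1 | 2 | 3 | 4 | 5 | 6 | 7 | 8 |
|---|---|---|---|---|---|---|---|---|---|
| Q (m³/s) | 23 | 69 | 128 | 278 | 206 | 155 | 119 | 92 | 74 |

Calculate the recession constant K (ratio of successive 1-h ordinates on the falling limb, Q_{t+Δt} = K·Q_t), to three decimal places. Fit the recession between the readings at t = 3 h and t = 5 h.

Using the recession-limb readings at t = 3 h and t = 5 h: Q falls from 278 to 155 m³/s over 2 intervals.
K = (Q₂/Q₁)^(1/2) = (155/278)^(1/2) = 0.747.

K ≈ 0.747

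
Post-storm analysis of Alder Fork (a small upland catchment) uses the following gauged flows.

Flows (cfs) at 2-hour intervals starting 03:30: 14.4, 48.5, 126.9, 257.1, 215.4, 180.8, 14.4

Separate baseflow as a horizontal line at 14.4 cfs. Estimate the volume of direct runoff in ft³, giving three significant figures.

Direct-runoff ordinates (Q − Q_b): 0.0, 34.1, 112.5, 242.7, 201.0, 166.4, 0.0 cfs.
ΣQ_DR = 756.7 cfs.
With Δt = 2 h = 7200 s, V = ΣQ_DR · Δt = 756.7 × 7200 = 5.45 × 10^6 ft³.

V ≈ 5.45 × 10^6 ft³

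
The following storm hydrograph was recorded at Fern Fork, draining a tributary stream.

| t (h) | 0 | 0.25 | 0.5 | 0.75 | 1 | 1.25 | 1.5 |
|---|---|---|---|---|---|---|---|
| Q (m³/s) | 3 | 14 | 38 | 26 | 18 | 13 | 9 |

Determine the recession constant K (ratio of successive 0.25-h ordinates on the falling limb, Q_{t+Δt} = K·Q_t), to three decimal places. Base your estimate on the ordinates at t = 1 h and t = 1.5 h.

K ≈ 0.707

Using the recession-limb readings at t = 1 h and t = 1.5 h: Q falls from 18 to 9 m³/s over 2 intervals.
K = (Q₂/Q₁)^(1/2) = (9/18)^(1/2) = 0.707.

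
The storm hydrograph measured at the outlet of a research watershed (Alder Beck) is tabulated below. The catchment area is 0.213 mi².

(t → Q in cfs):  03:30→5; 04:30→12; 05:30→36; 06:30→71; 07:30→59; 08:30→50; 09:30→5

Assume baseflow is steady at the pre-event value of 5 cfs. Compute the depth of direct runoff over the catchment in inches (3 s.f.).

d ≈ 1.48 in

Direct runoff: 0.0, 7.0, 31.0, 66.0, 54.0, 45.0, 0.0 cfs; ΣQ_DR = 203.0 cfs.
V = ΣQ_DR · Δt = 203.0 × 3600 s = 7.308 × 10^5 ft³.
Over A = 0.213 mi², depth = V / A = 1.48 in.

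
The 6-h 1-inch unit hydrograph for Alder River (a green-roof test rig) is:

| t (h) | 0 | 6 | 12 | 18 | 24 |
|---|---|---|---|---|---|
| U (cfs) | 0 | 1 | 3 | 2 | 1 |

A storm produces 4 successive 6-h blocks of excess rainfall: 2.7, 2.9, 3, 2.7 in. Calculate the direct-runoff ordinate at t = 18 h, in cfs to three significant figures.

By discrete convolution, Q_j = Σ (P_i / 1 in) · U_{j−i}.
At t = 18 h (j=3): Q = (2.7/1)·2 + (2.9/1)·3 + (3/1)·1 + (2.7/1)·0 = 17.1 cfs.

Q ≈ 17.1 cfs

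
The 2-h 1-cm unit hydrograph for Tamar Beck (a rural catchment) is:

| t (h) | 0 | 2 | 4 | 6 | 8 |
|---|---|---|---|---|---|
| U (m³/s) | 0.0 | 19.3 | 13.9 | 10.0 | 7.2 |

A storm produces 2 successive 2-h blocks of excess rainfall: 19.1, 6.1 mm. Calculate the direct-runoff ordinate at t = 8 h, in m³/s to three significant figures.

Q ≈ 19.9 m³/s

By discrete convolution, Q_j = Σ (P_i / 10 mm) · U_{j−i}.
At t = 8 h (j=4): Q = (19.1/10)·7.2 + (6.1/10)·10.0 = 19.9 m³/s.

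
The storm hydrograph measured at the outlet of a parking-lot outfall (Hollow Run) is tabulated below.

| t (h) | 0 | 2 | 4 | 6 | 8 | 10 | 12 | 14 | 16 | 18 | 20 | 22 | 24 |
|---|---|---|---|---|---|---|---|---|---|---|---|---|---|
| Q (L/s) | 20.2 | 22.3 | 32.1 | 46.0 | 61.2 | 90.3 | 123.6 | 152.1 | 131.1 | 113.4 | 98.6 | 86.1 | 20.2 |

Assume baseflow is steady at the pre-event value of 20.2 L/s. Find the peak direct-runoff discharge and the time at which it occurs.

Subtracting baseflow gives direct-runoff ordinates: 0.0, 2.1, 11.9, 25.8, 41.0, 70.1, 103.4, 131.9, 110.9, 93.2, 78.4, 65.9, 0.0 L/s.
The maximum is 131.9 L/s, occurring at the reading for t = 14 h.

Q_p = 131.9 L/s at t = 14 h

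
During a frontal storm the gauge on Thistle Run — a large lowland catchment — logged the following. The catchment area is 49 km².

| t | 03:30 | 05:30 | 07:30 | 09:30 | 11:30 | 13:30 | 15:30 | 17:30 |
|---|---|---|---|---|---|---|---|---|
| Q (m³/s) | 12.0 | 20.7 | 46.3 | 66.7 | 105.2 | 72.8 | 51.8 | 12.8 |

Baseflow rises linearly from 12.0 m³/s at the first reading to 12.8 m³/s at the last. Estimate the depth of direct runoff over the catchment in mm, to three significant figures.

Direct runoff: 0.00, 8.59, 34.07, 54.36, 92.74, 60.23, 39.11, 0.00 m³/s; ΣQ_DR = 289.1 m³/s.
V = ΣQ_DR · Δt = 289.1 × 7200 s = 2.082 × 10^6 m³.
Over A = 49 km², depth = V / A = 42.5 mm.

d ≈ 42.5 mm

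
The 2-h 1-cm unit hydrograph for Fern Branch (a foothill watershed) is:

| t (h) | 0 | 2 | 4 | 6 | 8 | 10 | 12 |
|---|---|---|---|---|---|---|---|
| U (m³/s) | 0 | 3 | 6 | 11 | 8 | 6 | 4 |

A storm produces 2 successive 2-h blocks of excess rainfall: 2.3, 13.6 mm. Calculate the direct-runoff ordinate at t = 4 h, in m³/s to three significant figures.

Q ≈ 5.46 m³/s

By discrete convolution, Q_j = Σ (P_i / 10 mm) · U_{j−i}.
At t = 4 h (j=2): Q = (2.3/10)·6 + (13.6/10)·3 = 5.46 m³/s.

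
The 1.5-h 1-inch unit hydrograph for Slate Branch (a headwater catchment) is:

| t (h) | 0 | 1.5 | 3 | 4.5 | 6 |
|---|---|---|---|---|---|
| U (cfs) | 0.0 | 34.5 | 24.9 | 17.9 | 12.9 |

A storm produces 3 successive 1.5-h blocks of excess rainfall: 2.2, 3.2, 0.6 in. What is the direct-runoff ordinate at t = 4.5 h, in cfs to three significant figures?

Q ≈ 140 cfs

By discrete convolution, Q_j = Σ (P_i / 1 in) · U_{j−i}.
At t = 4.5 h (j=3): Q = (2.2/1)·17.9 + (3.2/1)·24.9 + (0.6/1)·34.5 = 140 cfs.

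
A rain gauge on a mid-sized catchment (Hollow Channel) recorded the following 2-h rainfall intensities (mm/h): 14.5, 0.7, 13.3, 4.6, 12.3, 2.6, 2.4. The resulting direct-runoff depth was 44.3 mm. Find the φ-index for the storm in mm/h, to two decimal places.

Only the 3 blocks with intensity above φ contribute runoff: 14.5, 13.3, 12.3 mm/h.
Σ(I−φ)·Δt = d  ⇒  (14.5+13.3+12.3 − 3φ)·2 = 44.3
φ = (40.10 − 44.3/2) / 3 = 5.98 mm/h.

φ ≈ 5.98 mm/h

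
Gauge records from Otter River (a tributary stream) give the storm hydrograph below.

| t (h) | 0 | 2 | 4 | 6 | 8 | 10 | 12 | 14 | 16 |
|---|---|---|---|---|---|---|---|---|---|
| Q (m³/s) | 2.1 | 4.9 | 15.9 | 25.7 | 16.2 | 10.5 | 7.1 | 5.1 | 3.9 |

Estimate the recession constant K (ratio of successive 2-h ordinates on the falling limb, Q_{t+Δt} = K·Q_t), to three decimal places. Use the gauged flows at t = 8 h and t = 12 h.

Using the recession-limb readings at t = 8 h and t = 12 h: Q falls from 16.2 to 7.1 m³/s over 2 intervals.
K = (Q₂/Q₁)^(1/2) = (7.1/16.2)^(1/2) = 0.662.

K ≈ 0.662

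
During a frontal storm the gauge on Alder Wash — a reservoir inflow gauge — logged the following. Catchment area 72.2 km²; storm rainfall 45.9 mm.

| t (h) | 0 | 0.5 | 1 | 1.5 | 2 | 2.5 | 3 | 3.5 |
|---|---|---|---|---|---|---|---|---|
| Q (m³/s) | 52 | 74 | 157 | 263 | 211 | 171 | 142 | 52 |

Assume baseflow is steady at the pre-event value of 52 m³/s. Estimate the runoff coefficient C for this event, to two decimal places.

C ≈ 0.38

ΣQ_DR = 706.0 m³/s; V = ΣQ_DR·Δt = 1.271 × 10^6 m³.
Runoff depth d = V / A = 17.60 mm.
C = d / P = 17.60 / 45.9 = 0.38.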